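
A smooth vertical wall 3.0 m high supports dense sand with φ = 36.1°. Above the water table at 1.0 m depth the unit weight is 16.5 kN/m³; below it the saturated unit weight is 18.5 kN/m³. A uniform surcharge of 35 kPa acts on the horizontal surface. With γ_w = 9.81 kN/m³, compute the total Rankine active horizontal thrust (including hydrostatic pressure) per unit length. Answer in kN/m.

K_a = tan²(45° − φ/2) = 0.2585.
γ' = 18.5 − 9.81 = 8.690 kN/m³. h₂ = H − d_w = 2.0 m.
σ'_h: at surface K_a·q = 9.047; at WT K_a(q+γd_w) = 13.31; at base K_a(q+γd_w+γ'h₂) = 17.81 kPa.
P₁ = ½(9.047+13.31)×1.0 = 11.18; P₂ = ½(13.31+17.81)×2.0 = 31.12; P_w = ½γ_w h₂² = 19.62.
Total = 11.18+31.12+19.62 = 61.92 kN/m.

61.9 kN/m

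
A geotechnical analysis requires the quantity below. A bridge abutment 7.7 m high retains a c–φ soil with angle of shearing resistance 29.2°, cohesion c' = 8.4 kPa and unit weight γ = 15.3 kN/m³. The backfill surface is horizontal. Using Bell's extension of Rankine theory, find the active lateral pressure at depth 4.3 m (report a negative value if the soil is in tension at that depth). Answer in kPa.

K_a = (1 − sin φ)/(1 + sin φ) = 0.3442.
σ_a = K_a γ z − 2c√K_a = 0.3442×15.3×4.3 − 2×8.4×0.5867 = 12.79 kPa.

12.8 kPa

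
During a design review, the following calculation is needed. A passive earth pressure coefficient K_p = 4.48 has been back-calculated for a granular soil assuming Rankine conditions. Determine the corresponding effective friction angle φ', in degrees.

K_p = (1+sin φ)/(1−sin φ) ⇒ sin φ = (K_p − 1)/(K_p + 1) = 0.6350.
φ = arcsin(0.6350) = 39.42°.

39.4°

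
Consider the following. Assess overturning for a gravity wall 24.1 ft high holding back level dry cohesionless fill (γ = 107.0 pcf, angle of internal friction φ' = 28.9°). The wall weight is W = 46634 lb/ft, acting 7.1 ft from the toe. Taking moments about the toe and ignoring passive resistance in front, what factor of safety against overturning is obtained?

3.81

K_a = tan²(45° − 28.9°/2) = 0.3484.
P_a = ½K_aγH² = 0.5×0.3484×107.0×24.1² = 10820 lb/ft, acting at H/3 = 8.033 ft above the base.
Overturning moment M_o = P_a × H/3 = 10820 × 8.033 = 86960.
Resisting moment M_r = W × 7.1 = 46634 × 7.1 = 331100.
FS_overturning = M_r/M_o = 331100/86960 = 3.808.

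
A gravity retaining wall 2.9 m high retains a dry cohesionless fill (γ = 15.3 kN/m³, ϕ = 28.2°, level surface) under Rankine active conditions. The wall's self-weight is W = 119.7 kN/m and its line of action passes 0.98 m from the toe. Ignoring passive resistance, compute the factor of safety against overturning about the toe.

5.27

K_a = tan²(45° − 28.2°/2) = 0.3582.
P_a = ½K_aγH² = 0.5×0.3582×15.3×2.9² = 23.04 kN/m, acting at H/3 = 0.9667 m above the base.
Overturning moment M_o = P_a × H/3 = 23.04 × 0.9667 = 22.28.
Resisting moment M_r = W × 0.98 = 119.7 × 0.98 = 117.3.
FS_overturning = M_r/M_o = 117.3/22.28 = 5.266.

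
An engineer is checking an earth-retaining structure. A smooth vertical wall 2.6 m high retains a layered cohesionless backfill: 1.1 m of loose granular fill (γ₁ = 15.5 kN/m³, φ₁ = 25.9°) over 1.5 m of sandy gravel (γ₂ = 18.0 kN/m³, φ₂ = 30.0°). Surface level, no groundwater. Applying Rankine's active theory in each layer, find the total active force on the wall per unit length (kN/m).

K_a1 = tan²(45°−25.9°/2) = 0.3920; K_a2 = tan²(45°−30.0°/2) = 0.3333.
Layer 1: σ at base = K_a1 γ₁ h₁ = 6.683 kPa; P₁ = ½×6.683×1.1 = 3.676.
Layer 2: σ_v at top = γ₁h₁ = 17.05; σ_h top = K_a2×17.05 = 5.683; σ_h base = K_a2×(17.05+18.0×1.5) = 14.68.
P₂ = ½(5.683+14.68)×1.5 = 15.28. Total P_a = 3.676+15.28 = 18.95 kN/m.

19.0 kN/m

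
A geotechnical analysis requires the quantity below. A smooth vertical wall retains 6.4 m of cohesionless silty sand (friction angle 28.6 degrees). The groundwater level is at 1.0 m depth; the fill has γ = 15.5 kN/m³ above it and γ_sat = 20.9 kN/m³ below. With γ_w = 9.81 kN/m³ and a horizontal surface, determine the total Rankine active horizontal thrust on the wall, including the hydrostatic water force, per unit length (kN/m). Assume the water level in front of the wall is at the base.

232 kN/m

K_a = tan²(45° − φ/2) = 0.3525.
γ' = 20.9 − 9.81 = 11.09 kN/m³. Depth below WT = 5.4 m.
σ'_h at WT = K_a γ d_w = 5.464 kPa; at base = 5.464 + K_a γ' × 5.4 = 26.58 kPa.
P₁ (0–1.0 m) = ½×5.464×1.0 = 2.732. P₂ (1.0–6.4 m) = ½(5.464+26.58)×5.4 = 86.51.
P_w = ½ γ_w h₂² = 0.5×9.81×5.4² = 143.0. Total = 2.732+86.51+143.0 = 232.3 kN/m.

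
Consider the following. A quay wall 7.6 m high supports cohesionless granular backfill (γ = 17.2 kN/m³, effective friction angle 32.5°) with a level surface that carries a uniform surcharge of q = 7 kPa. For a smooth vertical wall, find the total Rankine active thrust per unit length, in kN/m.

166 kN/m

K_a = tan²(45° − φ/2) = 0.3010.
Soil triangle: ½ K_a γ H² = 0.5×0.3010×17.2×7.6² = 149.5 kN/m.
Surcharge rectangle: K_a q H = 0.3010×7×7.6 = 16.01 kN/m.
Total = 149.5 + 16.01 = 165.5 kN/m.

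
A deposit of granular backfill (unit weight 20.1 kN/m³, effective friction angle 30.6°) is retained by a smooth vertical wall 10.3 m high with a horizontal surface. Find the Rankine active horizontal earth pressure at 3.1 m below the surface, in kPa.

20.3 kPa

K_a = (1 − sin φ)/(1 + sin φ) = 0.3253.
σ_h = K_a γ z = 0.3253 × 20.1 × 3.1 = 20.27 kPa.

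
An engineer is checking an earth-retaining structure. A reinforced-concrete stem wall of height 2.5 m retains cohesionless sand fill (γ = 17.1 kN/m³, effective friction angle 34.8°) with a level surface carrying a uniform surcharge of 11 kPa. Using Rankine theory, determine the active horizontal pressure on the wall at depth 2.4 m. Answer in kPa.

14.2 kPa

K_a = (1 − sin φ)/(1 + sin φ) = 0.2733.
σ_v = γz + q = 17.1 × 2.4 + 11 = 52.04 kPa.
σ_h = K_a σ_v = 0.2733 × 52.04 = 14.22 kPa.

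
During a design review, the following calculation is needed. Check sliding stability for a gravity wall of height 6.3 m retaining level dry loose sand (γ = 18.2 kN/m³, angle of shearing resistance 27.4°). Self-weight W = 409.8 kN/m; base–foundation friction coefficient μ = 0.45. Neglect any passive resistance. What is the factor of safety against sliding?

1.38

K_a = tan²(45° − 27.4°/2) = 0.3697.
P_a = ½K_aγH² = 0.5×0.3697×18.2×6.3² = 133.5 kN/m, acting at H/3 = 2.100 m above the base.
FS_sliding = μW / P_a = 0.45×409.8 / 133.5 = 1.381.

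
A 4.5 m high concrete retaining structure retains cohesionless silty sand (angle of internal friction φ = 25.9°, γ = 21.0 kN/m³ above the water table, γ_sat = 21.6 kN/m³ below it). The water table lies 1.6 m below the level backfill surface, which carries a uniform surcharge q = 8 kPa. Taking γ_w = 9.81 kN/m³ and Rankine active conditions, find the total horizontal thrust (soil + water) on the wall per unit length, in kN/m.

124 kN/m

K_a = tan²(45° − φ/2) = 0.3920.
γ' = 21.6 − 9.81 = 11.79 kN/m³. h₂ = H − d_w = 2.9 m.
σ'_h: at surface K_a·q = 3.136; at WT K_a(q+γd_w) = 16.31; at base K_a(q+γd_w+γ'h₂) = 29.71 kPa.
P₁ = ½(3.136+16.31)×1.6 = 15.55; P₂ = ½(16.31+29.71)×2.9 = 66.72; P_w = ½γ_w h₂² = 41.25.
Total = 15.55+66.72+41.25 = 123.5 kN/m.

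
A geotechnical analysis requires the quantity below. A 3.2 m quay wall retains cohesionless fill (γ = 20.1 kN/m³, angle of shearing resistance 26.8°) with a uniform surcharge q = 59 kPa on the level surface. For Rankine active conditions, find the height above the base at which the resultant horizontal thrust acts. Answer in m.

K_a = 0.3785.
Triangular part P₁ = ½K_aγH² = 38.95 at H/3 = 1.067 m; rectangular part P₂ = K_a q H = 71.46 at H/2 = 1.600 m.
ȳ = (P₁·1.067 + P₂·1.600)/(P₁+P₂) = 1.412 m.

1.41 m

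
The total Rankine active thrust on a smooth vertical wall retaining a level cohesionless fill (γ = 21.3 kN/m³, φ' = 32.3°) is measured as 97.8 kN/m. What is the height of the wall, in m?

K_a = 0.3035. P_a = ½ K_a γ H² ⇒ H = √(2P_a/(K_a γ)).
H = √(2×97.8/(0.3035×21.3)) = 5.501 m.

5.50 m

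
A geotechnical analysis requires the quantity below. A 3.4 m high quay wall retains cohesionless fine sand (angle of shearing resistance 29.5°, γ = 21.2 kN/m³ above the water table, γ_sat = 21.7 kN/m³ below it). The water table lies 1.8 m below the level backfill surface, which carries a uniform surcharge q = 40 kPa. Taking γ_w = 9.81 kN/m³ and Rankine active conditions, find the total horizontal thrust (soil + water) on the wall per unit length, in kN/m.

96.4 kN/m

K_a = tan²(45° − φ/2) = 0.3401.
γ' = 21.7 − 9.81 = 11.89 kN/m³. h₂ = H − d_w = 1.6 m.
σ'_h: at surface K_a·q = 13.60; at WT K_a(q+γd_w) = 26.58; at base K_a(q+γd_w+γ'h₂) = 33.05 kPa.
P₁ = ½(13.60+26.58)×1.8 = 36.17; P₂ = ½(26.58+33.05)×1.6 = 47.71; P_w = ½γ_w h₂² = 12.56.
Total = 36.17+47.71+12.56 = 96.43 kN/m.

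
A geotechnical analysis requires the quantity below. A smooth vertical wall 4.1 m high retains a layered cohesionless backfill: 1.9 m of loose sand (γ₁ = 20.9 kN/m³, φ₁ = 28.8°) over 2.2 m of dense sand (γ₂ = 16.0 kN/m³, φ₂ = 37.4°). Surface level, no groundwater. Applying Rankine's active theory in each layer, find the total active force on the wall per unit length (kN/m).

44.0 kN/m

K_a1 = tan²(45°−28.8°/2) = 0.3498; K_a2 = tan²(45°−37.4°/2) = 0.2443.
Layer 1: σ at base = K_a1 γ₁ h₁ = 13.89 kPa; P₁ = ½×13.89×1.9 = 13.19.
Layer 2: σ_v at top = γ₁h₁ = 39.71; σ_h top = K_a2×39.71 = 9.700; σ_h base = K_a2×(39.71+16.0×2.2) = 18.30.
P₂ = ½(9.700+18.30)×2.2 = 30.80. Total P_a = 13.19+30.80 = 43.99 kN/m.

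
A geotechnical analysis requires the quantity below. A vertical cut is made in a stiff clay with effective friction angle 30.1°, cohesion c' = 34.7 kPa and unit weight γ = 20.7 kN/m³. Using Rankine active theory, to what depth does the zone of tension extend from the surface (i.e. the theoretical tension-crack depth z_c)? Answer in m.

5.82 m

K_a = tan²(45° − 30.1°/2) = 0.3320; √K_a = 0.5762.
The active pressure is zero where K_a γ z = 2c√K_a, so z_c = 2c/(γ√K_a) = 2×34.7/(20.7×0.5762) = 5.819 m.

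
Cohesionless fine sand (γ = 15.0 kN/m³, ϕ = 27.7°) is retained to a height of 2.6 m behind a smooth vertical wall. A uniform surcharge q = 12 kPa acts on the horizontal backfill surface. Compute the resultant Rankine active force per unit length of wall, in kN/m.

K_a = tan²(45° − φ/2) = 0.3653.
Soil triangle: ½ K_a γ H² = 0.5×0.3653×15.0×2.6² = 18.52 kN/m.
Surcharge rectangle: K_a q H = 0.3653×12×2.6 = 11.40 kN/m.
Total = 18.52 + 11.40 = 29.92 kN/m.

29.9 kN/m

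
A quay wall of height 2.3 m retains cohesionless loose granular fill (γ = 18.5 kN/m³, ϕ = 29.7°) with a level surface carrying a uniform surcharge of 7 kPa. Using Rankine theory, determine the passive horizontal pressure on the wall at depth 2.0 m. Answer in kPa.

K_p = (1 + sin φ)/(1 − sin φ) = 2.964.
σ_v = γz + q = 18.5 × 2.0 + 7 = 44.00 kPa.
σ_h = K_p σ_v = 2.964 × 44.00 = 130.4 kPa.

130 kPa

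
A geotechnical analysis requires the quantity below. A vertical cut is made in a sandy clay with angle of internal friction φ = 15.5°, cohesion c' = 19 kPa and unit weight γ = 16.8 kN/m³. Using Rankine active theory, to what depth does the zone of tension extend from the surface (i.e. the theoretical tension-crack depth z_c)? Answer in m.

2.97 m

K_a = tan²(45° − 15.5°/2) = 0.5782; √K_a = 0.7604.
The active pressure is zero where K_a γ z = 2c√K_a, so z_c = 2c/(γ√K_a) = 2×19/(16.8×0.7604) = 2.975 m.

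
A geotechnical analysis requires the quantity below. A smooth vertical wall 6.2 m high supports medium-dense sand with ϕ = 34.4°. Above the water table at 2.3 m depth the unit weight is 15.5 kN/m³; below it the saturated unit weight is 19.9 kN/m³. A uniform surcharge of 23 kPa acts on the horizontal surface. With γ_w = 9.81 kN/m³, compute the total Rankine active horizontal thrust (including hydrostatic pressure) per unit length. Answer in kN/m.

K_a = tan²(45° − φ/2) = 0.2780.
γ' = 19.9 − 9.81 = 10.09 kN/m³. h₂ = H − d_w = 3.9 m.
σ'_h: at surface K_a·q = 6.394; at WT K_a(q+γd_w) = 16.30; at base K_a(q+γd_w+γ'h₂) = 27.24 kPa.
P₁ = ½(6.394+16.30)×2.3 = 26.10; P₂ = ½(16.30+27.24)×3.9 = 84.92; P_w = ½γ_w h₂² = 74.61.
Total = 26.10+84.92+74.61 = 185.6 kN/m.

186 kN/m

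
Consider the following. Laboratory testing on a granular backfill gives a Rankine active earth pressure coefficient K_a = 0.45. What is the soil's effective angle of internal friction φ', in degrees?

22.3°

K_a = tan²(45° − φ/2) ⇒ 45° − φ/2 = arctan(√0.45) = 33.85°.
φ = 2(45° − 33.85°) = 22.29°.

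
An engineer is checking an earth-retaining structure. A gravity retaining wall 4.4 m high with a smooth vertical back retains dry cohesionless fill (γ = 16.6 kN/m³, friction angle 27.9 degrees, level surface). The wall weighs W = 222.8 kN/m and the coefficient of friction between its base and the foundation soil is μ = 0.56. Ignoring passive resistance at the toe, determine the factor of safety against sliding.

2.14

K_a = tan²(45° − 27.9°/2) = 0.3625.
P_a = ½K_aγH² = 0.5×0.3625×16.6×4.4² = 58.24 kN/m, acting at H/3 = 1.467 m above the base.
FS_sliding = μW / P_a = 0.56×222.8 / 58.24 = 2.142.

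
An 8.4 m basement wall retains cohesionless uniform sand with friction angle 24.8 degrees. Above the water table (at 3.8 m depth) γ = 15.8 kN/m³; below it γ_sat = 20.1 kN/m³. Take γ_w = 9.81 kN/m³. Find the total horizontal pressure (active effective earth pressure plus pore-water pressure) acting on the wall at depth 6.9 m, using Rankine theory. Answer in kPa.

K_a = (1 − sin φ)/(1 + sin φ) = 0.4090.
γ' = 20.1 − 9.81 = 10.29 kN/m³.
Effective vertical stress at 6.9 m: σ'_v = 15.8×3.8 + 10.29×3.10 = 91.94 kPa.
σ'_h = K_a σ'_v = 0.4090 × 91.94 = 37.60 kPa; u = γ_w × 3.10 = 30.41 kPa.
Total σ_h = 37.60 + 30.41 = 68.01 kPa.

68.0 kPa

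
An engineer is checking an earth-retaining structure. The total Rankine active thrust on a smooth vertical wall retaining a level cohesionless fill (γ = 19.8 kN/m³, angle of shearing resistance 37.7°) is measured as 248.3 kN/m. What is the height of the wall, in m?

K_a = 0.2411. P_a = ½ K_a γ H² ⇒ H = √(2P_a/(K_a γ)).
H = √(2×248.3/(0.2411×19.8)) = 10.20 m.

10.2 m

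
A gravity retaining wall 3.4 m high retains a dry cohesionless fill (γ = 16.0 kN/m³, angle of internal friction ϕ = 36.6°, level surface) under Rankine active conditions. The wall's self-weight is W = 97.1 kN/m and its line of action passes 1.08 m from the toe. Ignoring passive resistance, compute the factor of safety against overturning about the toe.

K_a = tan²(45° − 36.6°/2) = 0.2530.
P_a = ½K_aγH² = 0.5×0.2530×16.0×3.4² = 23.39 kN/m, acting at H/3 = 1.133 m above the base.
Overturning moment M_o = P_a × H/3 = 23.39 × 1.133 = 26.51.
Resisting moment M_r = W × 1.08 = 97.1 × 1.08 = 104.9.
FS_overturning = M_r/M_o = 104.9/26.51 = 3.955.

3.96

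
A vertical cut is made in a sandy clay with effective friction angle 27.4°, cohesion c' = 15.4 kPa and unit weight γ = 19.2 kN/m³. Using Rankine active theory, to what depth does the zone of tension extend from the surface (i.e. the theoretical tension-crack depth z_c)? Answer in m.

2.64 m

K_a = tan²(45° − 27.4°/2) = 0.3697; √K_a = 0.6080.
The active pressure is zero where K_a γ z = 2c√K_a, so z_c = 2c/(γ√K_a) = 2×15.4/(19.2×0.6080) = 2.638 m.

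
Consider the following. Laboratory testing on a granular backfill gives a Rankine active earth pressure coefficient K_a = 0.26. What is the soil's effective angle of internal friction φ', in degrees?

K_a = tan²(45° − φ/2) ⇒ 45° − φ/2 = arctan(√0.26) = 27.02°.
φ = 2(45° − 27.02°) = 35.97°.

36.0°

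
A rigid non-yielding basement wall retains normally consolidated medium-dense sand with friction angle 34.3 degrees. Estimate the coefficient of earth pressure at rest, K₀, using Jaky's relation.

0.436

K₀ = 1 − sin φ' = 1 − sin 34.3° = 0.4365.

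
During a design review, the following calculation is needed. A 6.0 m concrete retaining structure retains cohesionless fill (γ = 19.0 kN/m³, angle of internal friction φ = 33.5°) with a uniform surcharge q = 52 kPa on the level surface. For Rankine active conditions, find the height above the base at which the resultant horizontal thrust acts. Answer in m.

K_a = 0.2887.
Triangular part P₁ = ½K_aγH² = 98.74 at H/3 = 2.000 m; rectangular part P₂ = K_a q H = 90.08 at H/2 = 3.000 m.
ȳ = (P₁·2.000 + P₂·3.000)/(P₁+P₂) = 2.477 m.

2.48 m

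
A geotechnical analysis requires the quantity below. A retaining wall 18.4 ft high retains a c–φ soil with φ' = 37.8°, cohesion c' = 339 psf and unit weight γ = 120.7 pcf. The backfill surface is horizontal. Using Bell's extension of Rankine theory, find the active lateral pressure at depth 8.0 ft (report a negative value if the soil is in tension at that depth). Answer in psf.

-100 psf

K_a = (1 − sin φ)/(1 + sin φ) = 0.2400.
σ_a = K_a γ z − 2c√K_a = 0.2400×120.7×8.0 − 2×339×0.4899 = -100.4 psf.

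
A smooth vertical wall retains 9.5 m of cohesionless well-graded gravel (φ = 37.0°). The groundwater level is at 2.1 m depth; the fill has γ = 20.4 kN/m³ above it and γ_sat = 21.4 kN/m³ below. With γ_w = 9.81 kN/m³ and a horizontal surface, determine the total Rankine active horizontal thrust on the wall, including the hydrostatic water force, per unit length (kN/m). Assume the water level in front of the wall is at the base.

437 kN/m

K_a = tan²(45° − φ/2) = 0.2486.
γ' = 21.4 − 9.81 = 11.59 kN/m³. Depth below WT = 7.4 m.
σ'_h at WT = K_a γ d_w = 10.65 kPa; at base = 10.65 + K_a γ' × 7.4 = 31.97 kPa.
P₁ (0–2.1 m) = ½×10.65×2.1 = 11.18. P₂ (2.1–9.5 m) = ½(10.65+31.97)×7.4 = 157.7.
P_w = ½ γ_w h₂² = 0.5×9.81×7.4² = 268.6. Total = 11.18+157.7+268.6 = 437.5 kN/m.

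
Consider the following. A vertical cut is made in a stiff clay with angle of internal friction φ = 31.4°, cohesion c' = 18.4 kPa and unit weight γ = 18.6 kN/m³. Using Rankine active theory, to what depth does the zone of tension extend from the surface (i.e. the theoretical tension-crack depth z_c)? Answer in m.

K_a = tan²(45° − 31.4°/2) = 0.3149; √K_a = 0.5612.
The active pressure is zero where K_a γ z = 2c√K_a, so z_c = 2c/(γ√K_a) = 2×18.4/(18.6×0.5612) = 3.526 m.

3.53 m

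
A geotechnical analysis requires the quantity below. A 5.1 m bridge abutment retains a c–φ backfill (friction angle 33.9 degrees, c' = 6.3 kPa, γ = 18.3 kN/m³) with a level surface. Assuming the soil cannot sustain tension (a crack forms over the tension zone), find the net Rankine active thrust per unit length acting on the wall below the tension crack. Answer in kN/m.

K_a = 0.2839; √K_a = 0.5328.
Tension-crack depth z_c = 2c/(γ√K_a) = 2×6.3/(18.3×0.5328) = 1.292 m.
σ_a at base = K_a γ H − 2c√K_a = 0.2839×18.3×5.1 − 2×6.3×0.5328 = 19.78 kPa.
P_a = ½ × 19.78 × (H − z_c) = 0.5×19.78×3.808 = 37.67 kN/m.

37.7 kN/m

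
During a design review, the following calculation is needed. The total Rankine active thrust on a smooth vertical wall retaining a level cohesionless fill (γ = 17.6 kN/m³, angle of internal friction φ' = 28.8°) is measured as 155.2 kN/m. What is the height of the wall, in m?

7.10 m

K_a = 0.3498. P_a = ½ K_a γ H² ⇒ H = √(2P_a/(K_a γ)).
H = √(2×155.2/(0.3498×17.6)) = 7.101 m.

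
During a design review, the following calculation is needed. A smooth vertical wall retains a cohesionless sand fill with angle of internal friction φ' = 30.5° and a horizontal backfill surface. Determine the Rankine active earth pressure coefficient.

K_a = (1 − sin φ)/(1 + sin φ) = (1 − sin 30.5°)/(1 + sin 30.5°) = 0.3267.

0.327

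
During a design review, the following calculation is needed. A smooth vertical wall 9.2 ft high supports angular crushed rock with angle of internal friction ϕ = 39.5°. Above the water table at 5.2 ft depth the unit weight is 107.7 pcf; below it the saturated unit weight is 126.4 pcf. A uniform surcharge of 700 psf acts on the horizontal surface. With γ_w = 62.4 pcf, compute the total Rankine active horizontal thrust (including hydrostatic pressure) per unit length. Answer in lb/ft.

K_a = tan²(45° − φ/2) = 0.2224.
γ' = 126.4 − 62.4 = 64.00 pcf. h₂ = H − d_w = 4.0 ft.
σ'_h: at surface K_a·q = 155.7; at WT K_a(q+γd_w) = 280.3; at base K_a(q+γd_w+γ'h₂) = 337.2 psf.
P₁ = ½(155.7+280.3)×5.2 = 1134; P₂ = ½(280.3+337.2)×4.0 = 1235; P_w = ½γ_w h₂² = 499.2.
Total = 1134+1235+499.2 = 2868 lb/ft.

2870 lb/ft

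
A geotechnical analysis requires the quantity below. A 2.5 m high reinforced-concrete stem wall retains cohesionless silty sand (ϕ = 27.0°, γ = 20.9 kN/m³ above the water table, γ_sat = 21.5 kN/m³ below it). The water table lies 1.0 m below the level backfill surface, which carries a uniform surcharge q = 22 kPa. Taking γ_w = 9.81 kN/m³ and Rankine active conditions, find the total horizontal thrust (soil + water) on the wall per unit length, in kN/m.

52.3 kN/m

K_a = tan²(45° − φ/2) = 0.3755.
γ' = 21.5 − 9.81 = 11.69 kN/m³. h₂ = H − d_w = 1.5 m.
σ'_h: at surface K_a·q = 8.262; at WT K_a(q+γd_w) = 16.11; at base K_a(q+γd_w+γ'h₂) = 22.69 kPa.
P₁ = ½(8.262+16.11)×1.0 = 12.19; P₂ = ½(16.11+22.69)×1.5 = 29.10; P_w = ½γ_w h₂² = 11.04.
Total = 12.19+29.10+11.04 = 52.33 kN/m.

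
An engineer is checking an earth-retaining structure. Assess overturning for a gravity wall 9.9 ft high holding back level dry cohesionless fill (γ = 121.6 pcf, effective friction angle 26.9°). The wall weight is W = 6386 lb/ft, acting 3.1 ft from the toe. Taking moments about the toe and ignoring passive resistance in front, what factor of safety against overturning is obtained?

2.67

K_a = tan²(45° − 26.9°/2) = 0.3770.
P_a = ½K_aγH² = 0.5×0.3770×121.6×9.9² = 2247 lb/ft, acting at H/3 = 3.300 ft above the base.
Overturning moment M_o = P_a × H/3 = 2247 × 3.300 = 7414.
Resisting moment M_r = W × 3.1 = 6386 × 3.1 = 19800.
FS_overturning = M_r/M_o = 19800/7414 = 2.670.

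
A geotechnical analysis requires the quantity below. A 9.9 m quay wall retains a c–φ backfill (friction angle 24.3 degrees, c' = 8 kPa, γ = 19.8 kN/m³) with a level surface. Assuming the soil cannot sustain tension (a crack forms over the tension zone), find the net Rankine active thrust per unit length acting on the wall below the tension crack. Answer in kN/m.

K_a = 0.4169; √K_a = 0.6457.
Tension-crack depth z_c = 2c/(γ√K_a) = 2×8/(19.8×0.6457) = 1.251 m.
σ_a at base = K_a γ H − 2c√K_a = 0.4169×19.8×9.9 − 2×8×0.6457 = 71.39 kPa.
P_a = ½ × 71.39 × (H − z_c) = 0.5×71.39×8.649 = 308.7 kN/m.

309 kN/m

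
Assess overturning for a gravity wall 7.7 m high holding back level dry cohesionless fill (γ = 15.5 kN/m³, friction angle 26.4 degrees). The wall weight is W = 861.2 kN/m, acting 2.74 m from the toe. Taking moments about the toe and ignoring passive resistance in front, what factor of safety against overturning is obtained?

5.20

K_a = tan²(45° − 26.4°/2) = 0.3844.
P_a = ½K_aγH² = 0.5×0.3844×15.5×7.7² = 176.6 kN/m, acting at H/3 = 2.567 m above the base.
Overturning moment M_o = P_a × H/3 = 176.6 × 2.567 = 453.4.
Resisting moment M_r = W × 2.74 = 861.2 × 2.74 = 2360.
FS_overturning = M_r/M_o = 2360/453.4 = 5.205.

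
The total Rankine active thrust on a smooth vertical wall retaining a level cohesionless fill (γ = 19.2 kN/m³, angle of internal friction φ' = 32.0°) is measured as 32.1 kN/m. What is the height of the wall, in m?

3.30 m

K_a = 0.3073. P_a = ½ K_a γ H² ⇒ H = √(2P_a/(K_a γ)).
H = √(2×32.1/(0.3073×19.2)) = 3.299 m.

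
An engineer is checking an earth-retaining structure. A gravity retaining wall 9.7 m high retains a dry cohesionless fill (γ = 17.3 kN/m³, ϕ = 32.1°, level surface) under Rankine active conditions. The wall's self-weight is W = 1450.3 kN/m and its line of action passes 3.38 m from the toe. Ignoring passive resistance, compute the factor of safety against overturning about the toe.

6.09

K_a = tan²(45° − 32.1°/2) = 0.3060.
P_a = ½K_aγH² = 0.5×0.3060×17.3×9.7² = 249.0 kN/m, acting at H/3 = 3.233 m above the base.
Overturning moment M_o = P_a × H/3 = 249.0 × 3.233 = 805.2.
Resisting moment M_r = W × 3.38 = 1450.3 × 3.38 = 4902.
FS_overturning = M_r/M_o = 4902/805.2 = 6.088.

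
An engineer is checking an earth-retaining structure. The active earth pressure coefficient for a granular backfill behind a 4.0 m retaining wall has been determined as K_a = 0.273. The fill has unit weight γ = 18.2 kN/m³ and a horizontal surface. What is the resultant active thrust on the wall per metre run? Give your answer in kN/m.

39.7 kN/m

P = ½ K_a γ H² = 0.5 × 0.273 × 18.2 × 4.0² = 39.75 kN/m.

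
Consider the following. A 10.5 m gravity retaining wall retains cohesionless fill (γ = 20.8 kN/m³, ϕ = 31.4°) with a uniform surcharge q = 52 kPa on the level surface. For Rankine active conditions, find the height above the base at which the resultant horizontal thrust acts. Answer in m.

K_a = 0.3149.
Triangular part P₁ = ½K_aγH² = 361.1 at H/3 = 3.500 m; rectangular part P₂ = K_a q H = 171.9 at H/2 = 5.250 m.
ȳ = (P₁·3.500 + P₂·5.250)/(P₁+P₂) = 4.065 m.

4.06 m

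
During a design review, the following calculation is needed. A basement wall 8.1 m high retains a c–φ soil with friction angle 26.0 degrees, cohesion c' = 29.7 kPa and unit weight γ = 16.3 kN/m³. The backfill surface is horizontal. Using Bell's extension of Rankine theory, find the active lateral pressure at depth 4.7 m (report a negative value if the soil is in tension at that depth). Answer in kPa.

-7.20 kPa

K_a = (1 − sin φ)/(1 + sin φ) = 0.3905.
σ_a = K_a γ z − 2c√K_a = 0.3905×16.3×4.7 − 2×29.7×0.6249 = -7.204 kPa.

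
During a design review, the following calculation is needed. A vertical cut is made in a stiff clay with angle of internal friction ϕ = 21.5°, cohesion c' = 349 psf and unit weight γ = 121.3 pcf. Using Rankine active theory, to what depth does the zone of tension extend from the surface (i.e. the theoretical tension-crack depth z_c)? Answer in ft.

8.45 ft

K_a = tan²(45° − 21.5°/2) = 0.4636; √K_a = 0.6809.
The active pressure is zero where K_a γ z = 2c√K_a, so z_c = 2c/(γ√K_a) = 2×349/(121.3×0.6809) = 8.451 ft.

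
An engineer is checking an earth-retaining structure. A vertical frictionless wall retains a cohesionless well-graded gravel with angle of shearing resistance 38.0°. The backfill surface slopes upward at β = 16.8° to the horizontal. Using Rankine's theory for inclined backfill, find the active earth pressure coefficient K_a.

K_a = cos β · (cos β − √(cos²β − cos²φ)) / (cos β + √(cos²β − cos²φ)).
cos β = 0.9573, cos φ = 0.7880, √(cos²β − cos²φ) = 0.5436.
K_a = 0.9573 × (0.9573 − 0.5436)/(0.9573 + 0.5436) = 0.2639.

0.264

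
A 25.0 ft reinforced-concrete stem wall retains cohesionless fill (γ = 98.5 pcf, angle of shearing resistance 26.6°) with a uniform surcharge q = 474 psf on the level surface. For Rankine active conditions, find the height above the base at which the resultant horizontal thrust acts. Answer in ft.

K_a = 0.3814.
Triangular part P₁ = ½K_aγH² = 11740 at H/3 = 8.333 ft; rectangular part P₂ = K_a q H = 4520 at H/2 = 12.50 ft.
ȳ = (P₁·8.333 + P₂·12.50)/(P₁+P₂) = 9.492 ft.

9.49 ft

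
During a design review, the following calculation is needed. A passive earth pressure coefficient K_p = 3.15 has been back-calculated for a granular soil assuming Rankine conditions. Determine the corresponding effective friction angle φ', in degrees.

K_p = (1+sin φ)/(1−sin φ) ⇒ sin φ = (K_p − 1)/(K_p + 1) = 0.5181.
φ = arcsin(0.5181) = 31.20°.

31.2°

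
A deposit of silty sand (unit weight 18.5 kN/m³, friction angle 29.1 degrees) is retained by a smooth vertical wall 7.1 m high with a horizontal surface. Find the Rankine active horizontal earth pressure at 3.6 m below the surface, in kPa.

23.0 kPa

K_a = (1 − sin φ)/(1 + sin φ) = 0.3456.
σ_h = K_a γ z = 0.3456 × 18.5 × 3.6 = 23.02 kPa.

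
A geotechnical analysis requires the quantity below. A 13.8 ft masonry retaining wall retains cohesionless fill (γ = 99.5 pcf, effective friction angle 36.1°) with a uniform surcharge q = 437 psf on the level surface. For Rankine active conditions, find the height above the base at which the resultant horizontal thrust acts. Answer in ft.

K_a = 0.2585.
Triangular part P₁ = ½K_aγH² = 2449 at H/3 = 4.600 ft; rectangular part P₂ = K_a q H = 1559 at H/2 = 6.900 ft.
ȳ = (P₁·4.600 + P₂·6.900)/(P₁+P₂) = 5.495 ft.

5.49 ft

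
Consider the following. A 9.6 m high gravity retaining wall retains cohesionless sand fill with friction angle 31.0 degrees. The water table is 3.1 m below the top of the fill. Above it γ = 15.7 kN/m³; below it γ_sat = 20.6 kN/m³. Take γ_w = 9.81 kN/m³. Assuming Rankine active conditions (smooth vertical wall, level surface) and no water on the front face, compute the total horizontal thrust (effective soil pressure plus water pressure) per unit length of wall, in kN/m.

406 kN/m

K_a = tan²(45° − φ/2) = 0.3201.
γ' = 20.6 − 9.81 = 10.79 kN/m³. Depth below WT = 6.5 m.
σ'_h at WT = K_a γ d_w = 15.58 kPa; at base = 15.58 + K_a γ' × 6.5 = 38.03 kPa.
P₁ (0–3.1 m) = ½×15.58×3.1 = 24.15. P₂ (3.1–9.6 m) = ½(15.58+38.03)×6.5 = 174.2.
P_w = ½ γ_w h₂² = 0.5×9.81×6.5² = 207.2. Total = 24.15+174.2+207.2 = 405.6 kN/m.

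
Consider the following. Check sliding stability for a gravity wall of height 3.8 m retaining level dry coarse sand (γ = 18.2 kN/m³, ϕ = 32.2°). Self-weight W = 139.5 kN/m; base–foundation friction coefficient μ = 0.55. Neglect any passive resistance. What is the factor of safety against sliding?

1.92

K_a = tan²(45° − 32.2°/2) = 0.3047.
P_a = ½K_aγH² = 0.5×0.3047×18.2×3.8² = 40.04 kN/m, acting at H/3 = 1.267 m above the base.
FS_sliding = μW / P_a = 0.55×139.5 / 40.04 = 1.916.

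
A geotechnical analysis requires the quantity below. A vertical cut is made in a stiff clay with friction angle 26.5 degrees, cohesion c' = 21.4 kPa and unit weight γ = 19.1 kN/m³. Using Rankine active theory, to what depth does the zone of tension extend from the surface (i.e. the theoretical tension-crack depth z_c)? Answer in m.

3.62 m

K_a = tan²(45° − 26.5°/2) = 0.3829; √K_a = 0.6188.
The active pressure is zero where K_a γ z = 2c√K_a, so z_c = 2c/(γ√K_a) = 2×21.4/(19.1×0.6188) = 3.621 m.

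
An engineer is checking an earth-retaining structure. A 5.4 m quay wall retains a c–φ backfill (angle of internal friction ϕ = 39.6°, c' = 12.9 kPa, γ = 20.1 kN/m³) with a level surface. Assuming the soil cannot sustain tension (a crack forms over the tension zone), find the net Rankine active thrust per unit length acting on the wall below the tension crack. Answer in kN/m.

K_a = 0.2214; √K_a = 0.4706.
Tension-crack depth z_c = 2c/(γ√K_a) = 2×12.9/(20.1×0.4706) = 2.728 m.
σ_a at base = K_a γ H − 2c√K_a = 0.2214×20.1×5.4 − 2×12.9×0.4706 = 11.89 kPa.
P_a = ½ × 11.89 × (H − z_c) = 0.5×11.89×2.672 = 15.89 kN/m.

15.9 kN/m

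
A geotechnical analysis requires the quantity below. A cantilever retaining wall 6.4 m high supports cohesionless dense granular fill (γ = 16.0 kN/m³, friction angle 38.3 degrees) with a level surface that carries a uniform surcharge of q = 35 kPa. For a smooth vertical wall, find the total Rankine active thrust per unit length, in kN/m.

K_a = tan²(45° − φ/2) = 0.2347.
Soil triangle: ½ K_a γ H² = 0.5×0.2347×16.0×6.4² = 76.92 kN/m.
Surcharge rectangle: K_a q H = 0.2347×35×6.4 = 52.58 kN/m.
Total = 76.92 + 52.58 = 129.5 kN/m.

129 kN/m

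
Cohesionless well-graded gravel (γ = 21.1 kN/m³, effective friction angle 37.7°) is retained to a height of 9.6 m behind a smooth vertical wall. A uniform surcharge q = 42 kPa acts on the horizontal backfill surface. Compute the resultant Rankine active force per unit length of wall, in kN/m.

K_a = tan²(45° − φ/2) = 0.2411.
Soil triangle: ½ K_a γ H² = 0.5×0.2411×21.1×9.6² = 234.4 kN/m.
Surcharge rectangle: K_a q H = 0.2411×42×9.6 = 97.19 kN/m.
Total = 234.4 + 97.19 = 331.6 kN/m.

332 kN/m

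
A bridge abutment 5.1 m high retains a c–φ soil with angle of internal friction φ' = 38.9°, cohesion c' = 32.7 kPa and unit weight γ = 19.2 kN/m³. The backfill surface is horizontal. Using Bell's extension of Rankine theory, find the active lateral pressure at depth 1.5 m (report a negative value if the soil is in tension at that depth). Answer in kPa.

K_a = (1 − sin φ)/(1 + sin φ) = 0.2285.
σ_a = K_a γ z − 2c√K_a = 0.2285×19.2×1.5 − 2×32.7×0.4780 = -24.68 kPa.

-24.7 kPa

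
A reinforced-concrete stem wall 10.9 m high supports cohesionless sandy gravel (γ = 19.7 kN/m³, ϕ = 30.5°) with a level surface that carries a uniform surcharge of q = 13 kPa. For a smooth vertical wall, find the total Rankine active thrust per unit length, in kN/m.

K_a = tan²(45° − φ/2) = 0.3267.
Soil triangle: ½ K_a γ H² = 0.5×0.3267×19.7×10.9² = 382.3 kN/m.
Surcharge rectangle: K_a q H = 0.3267×13×10.9 = 46.29 kN/m.
Total = 382.3 + 46.29 = 428.6 kN/m.

429 kN/m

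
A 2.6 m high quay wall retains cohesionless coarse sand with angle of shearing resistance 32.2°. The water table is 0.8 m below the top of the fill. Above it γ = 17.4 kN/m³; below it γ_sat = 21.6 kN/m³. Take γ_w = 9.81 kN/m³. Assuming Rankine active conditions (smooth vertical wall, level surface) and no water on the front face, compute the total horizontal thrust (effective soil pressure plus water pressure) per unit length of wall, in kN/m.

K_a = tan²(45° − φ/2) = 0.3047.
γ' = 21.6 − 9.81 = 11.79 kN/m³. Depth below WT = 1.8 m.
σ'_h at WT = K_a γ d_w = 4.242 kPa; at base = 4.242 + K_a γ' × 1.8 = 10.71 kPa.
P₁ (0–0.8 m) = ½×4.242×0.8 = 1.697. P₂ (0.8–2.6 m) = ½(4.242+10.71)×1.8 = 13.46.
P_w = ½ γ_w h₂² = 0.5×9.81×1.8² = 15.89. Total = 1.697+13.46+15.89 = 31.04 kN/m.

31.0 kN/m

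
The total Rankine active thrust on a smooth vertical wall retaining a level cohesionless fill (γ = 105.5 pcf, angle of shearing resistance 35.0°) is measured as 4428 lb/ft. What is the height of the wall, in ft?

K_a = 0.2710. P_a = ½ K_a γ H² ⇒ H = √(2P_a/(K_a γ)).
H = √(2×4428/(0.2710×105.5)) = 17.60 ft.

17.6 ft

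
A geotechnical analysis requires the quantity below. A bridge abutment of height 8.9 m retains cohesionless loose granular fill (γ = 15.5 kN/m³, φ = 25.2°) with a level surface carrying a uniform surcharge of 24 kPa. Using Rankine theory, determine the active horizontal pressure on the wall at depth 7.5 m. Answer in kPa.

56.5 kPa

K_a = (1 − sin φ)/(1 + sin φ) = 0.4027.
σ_v = γz + q = 15.5 × 7.5 + 24 = 140.2 kPa.
σ_h = K_a σ_v = 0.4027 × 140.2 = 56.48 kPa.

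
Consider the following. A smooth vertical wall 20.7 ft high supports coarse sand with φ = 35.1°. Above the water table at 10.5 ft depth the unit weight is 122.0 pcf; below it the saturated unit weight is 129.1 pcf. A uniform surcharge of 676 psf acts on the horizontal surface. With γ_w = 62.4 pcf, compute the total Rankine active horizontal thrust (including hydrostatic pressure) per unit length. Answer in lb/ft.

13300 lb/ft

K_a = tan²(45° − φ/2) = 0.2698.
γ' = 129.1 − 62.4 = 66.70 pcf. h₂ = H − d_w = 10.2 ft.
σ'_h: at surface K_a·q = 182.4; at WT K_a(q+γd_w) = 528.1; at base K_a(q+γd_w+γ'h₂) = 711.7 psf.
P₁ = ½(182.4+528.1)×10.5 = 3730; P₂ = ½(528.1+711.7)×10.2 = 6323; P_w = ½γ_w h₂² = 3246.
Total = 3730+6323+3246 = 13300 lb/ft.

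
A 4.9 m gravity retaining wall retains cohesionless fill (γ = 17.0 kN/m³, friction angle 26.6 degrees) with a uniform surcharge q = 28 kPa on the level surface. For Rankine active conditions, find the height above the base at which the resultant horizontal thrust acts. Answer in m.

K_a = 0.3814.
Triangular part P₁ = ½K_aγH² = 77.85 at H/3 = 1.633 m; rectangular part P₂ = K_a q H = 52.33 at H/2 = 2.450 m.
ȳ = (P₁·1.633 + P₂·2.450)/(P₁+P₂) = 1.962 m.

1.96 m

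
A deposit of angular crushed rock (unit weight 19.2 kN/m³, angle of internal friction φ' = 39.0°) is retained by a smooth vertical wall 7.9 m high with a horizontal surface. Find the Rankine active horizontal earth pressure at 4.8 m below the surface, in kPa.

21.0 kPa

K_a = (1 − sin φ)/(1 + sin φ) = 0.2275.
σ_h = K_a γ z = 0.2275 × 19.2 × 4.8 = 20.97 kPa.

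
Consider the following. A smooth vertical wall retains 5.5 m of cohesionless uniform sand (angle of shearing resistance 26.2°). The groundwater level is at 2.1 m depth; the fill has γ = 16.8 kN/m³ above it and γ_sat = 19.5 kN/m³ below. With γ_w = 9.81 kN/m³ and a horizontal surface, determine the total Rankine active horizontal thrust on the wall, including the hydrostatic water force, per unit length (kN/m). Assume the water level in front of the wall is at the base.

139 kN/m

K_a = tan²(45° − φ/2) = 0.3874.
γ' = 19.5 − 9.81 = 9.690 kN/m³. Depth below WT = 3.4 m.
σ'_h at WT = K_a γ d_w = 13.67 kPa; at base = 13.67 + K_a γ' × 3.4 = 26.43 kPa.
P₁ (0–2.1 m) = ½×13.67×2.1 = 14.35. P₂ (2.1–5.5 m) = ½(13.67+26.43)×3.4 = 68.17.
P_w = ½ γ_w h₂² = 0.5×9.81×3.4² = 56.70. Total = 14.35+68.17+56.70 = 139.2 kN/m.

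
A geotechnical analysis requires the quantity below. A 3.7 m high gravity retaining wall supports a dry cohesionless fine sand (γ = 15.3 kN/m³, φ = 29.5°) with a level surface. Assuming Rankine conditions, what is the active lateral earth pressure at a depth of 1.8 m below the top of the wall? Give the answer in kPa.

9.37 kPa

K_a = (1 − sin φ)/(1 + sin φ) = 0.3401.
σ_h = K_a γ z = 0.3401 × 15.3 × 1.8 = 9.366 kPa.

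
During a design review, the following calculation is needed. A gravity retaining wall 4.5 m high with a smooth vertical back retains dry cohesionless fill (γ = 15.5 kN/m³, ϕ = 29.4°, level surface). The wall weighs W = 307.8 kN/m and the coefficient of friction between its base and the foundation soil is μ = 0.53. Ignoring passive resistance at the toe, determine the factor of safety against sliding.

K_a = tan²(45° − 29.4°/2) = 0.3415.
P_a = ½K_aγH² = 0.5×0.3415×15.5×4.5² = 53.59 kN/m, acting at H/3 = 1.500 m above the base.
FS_sliding = μW / P_a = 0.53×307.8 / 53.59 = 3.044.

3.04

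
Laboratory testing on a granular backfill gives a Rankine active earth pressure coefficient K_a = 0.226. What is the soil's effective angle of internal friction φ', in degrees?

K_a = tan²(45° − φ/2) ⇒ 45° − φ/2 = arctan(√0.226) = 25.43°.
φ = 2(45° − 25.43°) = 39.15°.

39.1°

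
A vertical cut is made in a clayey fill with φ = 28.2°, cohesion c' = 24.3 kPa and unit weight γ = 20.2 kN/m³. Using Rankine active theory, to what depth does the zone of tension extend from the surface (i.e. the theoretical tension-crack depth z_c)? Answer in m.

K_a = tan²(45° − 28.2°/2) = 0.3582; √K_a = 0.5985.
The active pressure is zero where K_a γ z = 2c√K_a, so z_c = 2c/(γ√K_a) = 2×24.3/(20.2×0.5985) = 4.020 m.

4.02 m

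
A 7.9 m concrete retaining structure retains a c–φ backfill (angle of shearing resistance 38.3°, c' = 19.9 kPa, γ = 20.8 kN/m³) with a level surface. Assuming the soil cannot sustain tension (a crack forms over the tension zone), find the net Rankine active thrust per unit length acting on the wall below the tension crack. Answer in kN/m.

K_a = 0.2347; √K_a = 0.4845.
Tension-crack depth z_c = 2c/(γ√K_a) = 2×19.9/(20.8×0.4845) = 3.949 m.
σ_a at base = K_a γ H − 2c√K_a = 0.2347×20.8×7.9 − 2×19.9×0.4845 = 19.29 kPa.
P_a = ½ × 19.29 × (H − z_c) = 0.5×19.29×3.951 = 38.10 kN/m.

38.1 kN/m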